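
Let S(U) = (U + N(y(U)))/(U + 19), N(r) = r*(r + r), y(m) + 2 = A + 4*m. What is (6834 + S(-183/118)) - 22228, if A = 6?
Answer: -1870021711/121481 ≈ -15394.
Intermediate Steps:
y(m) = 4 + 4*m (y(m) = -2 + (6 + 4*m) = 4 + 4*m)
N(r) = 2*r² (N(r) = r*(2*r) = 2*r²)
S(U) = (U + 2*(4 + 4*U)²)/(19 + U) (S(U) = (U + 2*(4 + 4*U)²)/(U + 19) = (U + 2*(4 + 4*U)²)/(19 + U))
(6834 + S(-183/118)) - 22228 = (6834 + (-183/118 + 32*(1 - 183/118)²)/(19 - 183/118)) - 22228 = (6834 + (-183/118 + 32*(-65/118)²)/(2059/118)) - 22228 = (6834 + 118*(-183/118 + 32*(4225/13924))/2059) - 22228 = (6834 + 118*(-183/118 + 33800/3481)/2059) - 22228 = (6834 + (118/2059)*(56803/6962)) - 22228 = (6834 + 56803/121481) - 22228 = 830257957/121481 - 22228 = -1870021711/121481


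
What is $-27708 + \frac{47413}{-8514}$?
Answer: $- \frac{235953325}{8514} \approx -27714.0$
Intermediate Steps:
$-27708 + \frac{47413}{-8514} = -27708 + 47413 \left(- \frac{1}{8514}\right) = -27708 - \frac{47413}{8514} = - \frac{235953325}{8514}$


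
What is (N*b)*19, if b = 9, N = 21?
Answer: 3591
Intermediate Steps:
(N*b)*19 = (21*9)*19 = 189*19 = 3591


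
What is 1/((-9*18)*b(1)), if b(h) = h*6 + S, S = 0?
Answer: -1/972 ≈ -0.0010288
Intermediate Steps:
b(h) = 6*h (b(h) = h*6 + 0 = 6*h + 0 = 6*h)
1/((-9*18)*b(1)) = 1/((-9*18)*(6*1)) = 1/(-162*6) = 1/(-972) = -1/972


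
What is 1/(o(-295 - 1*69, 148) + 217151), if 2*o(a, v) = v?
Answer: 1/217225 ≈ 4.6035e-6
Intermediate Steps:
o(a, v) = v/2
1/(o(-295 - 1*69, 148) + 217151) = 1/((½)*148 + 217151) = 1/(74 + 217151) = 1/217225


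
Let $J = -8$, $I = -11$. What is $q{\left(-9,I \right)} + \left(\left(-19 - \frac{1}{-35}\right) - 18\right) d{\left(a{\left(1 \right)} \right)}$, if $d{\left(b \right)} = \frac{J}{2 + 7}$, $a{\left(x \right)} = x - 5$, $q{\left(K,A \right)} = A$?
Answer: $\frac{6887}{315} \approx 21.863$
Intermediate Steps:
$a{\left(x \right)} = -5 + x$
$d{\left(b \right)} = - \frac{8}{9}$ ($d{\left(b \right)} = - \frac{8}{2 + 7} = - \frac{8}{9}$)
$q{\left(-9,I \right)} + \left(\left(-19 - \frac{1}{-35}\right) - 18\right) d{\left(a{\left(1 \right)} \right)} = -11 + \left(\left(-19 - \frac{1}{-35}\right) - 18\right) \left(- \frac{8}{9}\right) = -11 + \left(\left(-19 - - \frac{1}{35}\right) - 18\right) \left(- \frac{8}{9}\right) = -11 + \left(\left(-19 + \frac{1}{35}\right) - 18\right) \left(- \frac{8}{9}\right) = -11 + \left(- \frac{664}{35} - 18\right) \left(- \frac{8}{9}\right) = -11 - - \frac{10352}{315} = -11 + \frac{10352}{315} = \frac{6887}{315}$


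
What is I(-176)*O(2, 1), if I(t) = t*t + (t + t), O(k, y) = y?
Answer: 30624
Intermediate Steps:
I(t) = t**2 + 2*t
I(-176)*O(2, 1) = -176*(2 - 176)*1 = -176*(-174)*1 = 30624*1 = 30624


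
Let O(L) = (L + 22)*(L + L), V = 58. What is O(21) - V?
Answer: 1748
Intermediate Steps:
O(L) = 2*L*(22 + L) (O(L) = (22 + L)*(2*L) = 2*L*(22 + L))
O(21) - V = 2*21*(22 + 21) - 1*58 = 2*21*43 - 58 = 1806 - 58 = 1748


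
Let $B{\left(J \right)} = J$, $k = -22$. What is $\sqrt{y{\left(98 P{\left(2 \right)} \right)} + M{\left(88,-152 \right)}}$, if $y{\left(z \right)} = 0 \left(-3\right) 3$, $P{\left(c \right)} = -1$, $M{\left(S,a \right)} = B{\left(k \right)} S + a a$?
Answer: $84 \sqrt{3} \approx 145.49$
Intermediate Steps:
$M{\left(S,a \right)} = a^{2} - 22 S$ ($M{\left(S,a \right)} = - 22 S + a a = - 22 S + a^{2} = a^{2} - 22 S$)
$y{\left(z \right)} = 0$ ($y{\left(z \right)} = 0 \cdot 3 = 0$)
$\sqrt{y{\left(98 P{\left(2 \right)} \right)} + M{\left(88,-152 \right)}} = \sqrt{0 + \left(\left(-152\right)^{2} - 1936\right)} = \sqrt{0 + \left(23104 - 1936\right)} = \sqrt{0 + 21168} = \sqrt{21168} = 84 \sqrt{3}$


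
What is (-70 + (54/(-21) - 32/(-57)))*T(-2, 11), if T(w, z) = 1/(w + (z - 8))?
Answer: -28732/399 ≈ -72.010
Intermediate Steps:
T(w, z) = 1/(-8 + w + z) (T(w, z) = 1/(w + (-8 + z)) = 1/(-8 + w + z))
(-70 + (54/(-21) - 32/(-57)))*T(-2, 11) = (-70 + (54/(-21) - 32/(-57)))/(-8 - 2 + 11) = (-70 + (54*(-1/21) - 32*(-1/57)))/1 = (-70 + (-18/7 + 32/57))*1 = (-70 - 802/399)*1 = -28732/399*1 = -28732/399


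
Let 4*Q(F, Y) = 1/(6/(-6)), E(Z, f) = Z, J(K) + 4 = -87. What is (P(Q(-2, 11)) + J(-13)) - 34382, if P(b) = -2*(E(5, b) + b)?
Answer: -68965/2 ≈ -34483.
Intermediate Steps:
J(K) = -91 (J(K) = -4 - 87 = -91)
Q(F, Y) = -¼ (Q(F, Y) = 1/(4*((6/(-6)))) = 1/(4*((6*(-⅙)))) = (¼)/(-1) = (¼)*(-1) = -¼)
P(b) = -10 - 2*b (P(b) = -2*(5 + b) = -10 - 2*b)
(P(Q(-2, 11)) + J(-13)) - 34382 = ((-10 - 2*(-¼)) - 91) - 34382 = ((-10 + ½) - 91) - 34382 = (-19/2 - 91) - 34382 = -201/2 - 34382 = -68965/2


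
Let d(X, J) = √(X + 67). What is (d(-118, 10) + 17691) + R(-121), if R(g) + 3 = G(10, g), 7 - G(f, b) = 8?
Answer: 17687 + I*√51 ≈ 17687.0 + 7.1414*I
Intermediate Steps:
G(f, b) = -1 (G(f, b) = 7 - 1*8 = 7 - 8 = -1)
d(X, J) = √(67 + X)
R(g) = -4 (R(g) = -3 - 1 = -4)
(d(-118, 10) + 17691) + R(-121) = (√(67 - 118) + 17691) - 4 = (√(-51) + 17691) - 4 = (I*√51 + 17691) - 4 = (17691 + I*√51) - 4 = 17687 + I*√51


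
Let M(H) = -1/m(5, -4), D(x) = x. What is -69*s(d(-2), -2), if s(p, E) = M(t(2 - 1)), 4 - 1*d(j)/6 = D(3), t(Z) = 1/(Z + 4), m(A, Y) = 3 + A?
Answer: 69/8 ≈ 8.6250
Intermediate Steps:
t(Z) = 1/(4 + Z)
d(j) = 6 (d(j) = 24 - 6*3 = 24 - 18 = 6)
M(H) = -⅛ (M(H) = -1/(3 + 5) = -1/8 = -1*⅛ = -⅛)
s(p, E) = -⅛
-69*s(d(-2), -2) = -69*(-⅛) = 69/8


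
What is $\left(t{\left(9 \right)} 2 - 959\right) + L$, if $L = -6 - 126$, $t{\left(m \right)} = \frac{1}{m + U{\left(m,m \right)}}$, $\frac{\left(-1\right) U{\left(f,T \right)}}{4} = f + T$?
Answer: $- \frac{68735}{63} \approx -1091.0$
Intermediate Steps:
$U{\left(f,T \right)} = - 4 T - 4 f$ ($U{\left(f,T \right)} = - 4 \left(f + T\right) = - 4 \left(T + f\right) = - 4 T - 4 f$)
$t{\left(m \right)} = - \frac{1}{7 m}$ ($t{\left(m \right)} = \frac{1}{m - 8 m} = \frac{1}{\left(-7\right) m} = - \frac{1}{7 m}$)
$L = -132$ ($L = -6 - 126 = -132$)
$\left(t{\left(9 \right)} 2 - 959\right) + L = \left(- \frac{1}{7 \cdot 9} \cdot 2 - 959\right) - 132 = \left(\left(- \frac{1}{7}\right) \frac{1}{9} \cdot 2 - 959\right) - 132 = \left(\left(- \frac{1}{63}\right) 2 - 959\right) - 132 = \left(- \frac{2}{63} - 959\right) - 132 = - \frac{60419}{63} - 132 = - \frac{68735}{63}$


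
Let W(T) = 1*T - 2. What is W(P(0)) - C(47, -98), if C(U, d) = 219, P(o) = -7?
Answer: -228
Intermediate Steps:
W(T) = -2 + T (W(T) = T - 2 = -2 + T)
W(P(0)) - C(47, -98) = (-2 - 7) - 1*219 = -9 - 219 = -228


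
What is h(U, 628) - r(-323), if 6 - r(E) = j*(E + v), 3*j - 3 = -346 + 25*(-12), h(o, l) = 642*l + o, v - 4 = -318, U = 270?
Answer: 1619911/3 ≈ 5.3997e+5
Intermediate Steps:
v = -314 (v = 4 - 318 = -314)
h(o, l) = o + 642*l
j = -643/3 (j = 1 + (-346 + 25*(-12))/3 = 1 + (-346 - 300)/3 = 1 + (⅓)*(-646) = 1 - 646/3 = -643/3 ≈ -214.33)
r(E) = -201884/3 + 643*E/3 (r(E) = 6 - (-643)*(E - 314)/3 = 6 - (-643)*(-314 + E)/3 = 6 - (201902/3 - 643*E/3) = 6 + (-201902/3 + 643*E/3) = -201884/3 + 643*E/3)
h(U, 628) - r(-323) = (270 + 642*628) - (-201884/3 + (643/3)*(-323)) = (270 + 403176) - (-201884/3 - 207689/3) = 403446 - 1*(-409573/3) = 403446 + 409573/3 = 1619911/3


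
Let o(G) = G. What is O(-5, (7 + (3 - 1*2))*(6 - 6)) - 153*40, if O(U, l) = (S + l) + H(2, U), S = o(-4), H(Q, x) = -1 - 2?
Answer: -6127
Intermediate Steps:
H(Q, x) = -3
S = -4
O(U, l) = -7 + l (O(U, l) = (-4 + l) - 3 = -7 + l)
O(-5, (7 + (3 - 1*2))*(6 - 6)) - 153*40 = (-7 + (7 + (3 - 1*2))*(6 - 6)) - 153*40 = (-7 + (7 + (3 - 2))*0) - 6120 = (-7 + (7 + 1)*0) - 6120 = (-7 + 8*0) - 6120 = (-7 + 0) - 6120 = -7 - 6120 = -6127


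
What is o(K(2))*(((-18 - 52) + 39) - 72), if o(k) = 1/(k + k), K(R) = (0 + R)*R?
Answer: -103/8 ≈ -12.875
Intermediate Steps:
K(R) = R² (K(R) = R*R = R²)
o(k) = 1/(2*k)
o(K(2))*(((-18 - 52) + 39) - 72) = (1/(2*(2²)))*(((-18 - 52) + 39) - 72) = ((½)/4)*((-70 + 39) - 72) = ((½)*(¼))*(-31 - 72) = (⅛)*(-103) = -103/8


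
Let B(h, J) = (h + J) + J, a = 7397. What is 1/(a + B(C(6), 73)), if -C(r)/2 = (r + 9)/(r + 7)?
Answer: 13/98029 ≈ 0.00013261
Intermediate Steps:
C(r) = -2*(9 + r)/(7 + r) (C(r) = -2*(r + 9)/(r + 7) = -2*(9 + r)/(7 + r))
B(h, J) = h + 2*J (B(h, J) = (J + h) + J = h + 2*J)
1/(a + B(C(6), 73)) = 1/(7397 + (2*(-9 - 1*6)/(7 + 6) + 2*73)) = 1/(7397 + (2*(-9 - 6)/13 + 146)) = 1/(7397 + (2*(1/13)*(-15) + 146)) = 1/(7397 + (-30/13 + 146)) = 1/(7397 + 1868/13) = 1/(98029/13) = 13/98029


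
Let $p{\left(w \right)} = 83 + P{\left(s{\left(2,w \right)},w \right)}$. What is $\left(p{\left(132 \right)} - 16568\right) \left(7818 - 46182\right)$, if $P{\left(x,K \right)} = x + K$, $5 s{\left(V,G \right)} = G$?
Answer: $\frac{3131768412}{5} \approx 6.2635 \cdot 10^{8}$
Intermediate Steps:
$s{\left(V,G \right)} = \frac{G}{5}$
$P{\left(x,K \right)} = K + x$
$p{\left(w \right)} = 83 + \frac{6 w}{5}$ ($p{\left(w \right)} = 83 + \left(w + \frac{w}{5}\right) = 83 + \frac{6 w}{5}$)
$\left(p{\left(132 \right)} - 16568\right) \left(7818 - 46182\right) = \left(\left(83 + \frac{6}{5} \cdot 132\right) - 16568\right) \left(7818 - 46182\right) = \left(\left(83 + \frac{792}{5}\right) - 16568\right) \left(-38364\right) = \left(\frac{1207}{5} - 16568\right) \left(-38364\right) = \left(- \frac{81633}{5}\right) \left(-38364\right) = \frac{3131768412}{5}$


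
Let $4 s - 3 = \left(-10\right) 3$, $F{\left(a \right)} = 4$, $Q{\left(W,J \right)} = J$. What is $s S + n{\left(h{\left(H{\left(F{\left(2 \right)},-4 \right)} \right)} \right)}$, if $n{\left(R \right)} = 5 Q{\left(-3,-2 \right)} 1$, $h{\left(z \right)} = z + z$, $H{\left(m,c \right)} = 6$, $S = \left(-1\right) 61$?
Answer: $\frac{1607}{4} \approx 401.75$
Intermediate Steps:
$S = -61$
$h{\left(z \right)} = 2 z$
$s = - \frac{27}{4}$ ($s = \frac{3}{4} + \frac{\left(-10\right) 3}{4} = \frac{3}{4} + \frac{1}{4} \left(-30\right) = \frac{3}{4} - \frac{15}{2} = - \frac{27}{4} \approx -6.75$)
$n{\left(R \right)} = -10$ ($n{\left(R \right)} = 5 \left(-2\right) 1 = \left(-10\right) 1 = -10$)
$s S + n{\left(h{\left(H{\left(F{\left(2 \right)},-4 \right)} \right)} \right)} = \left(- \frac{27}{4}\right) \left(-61\right) - 10 = \frac{1647}{4} - 10 = \frac{1607}{4}$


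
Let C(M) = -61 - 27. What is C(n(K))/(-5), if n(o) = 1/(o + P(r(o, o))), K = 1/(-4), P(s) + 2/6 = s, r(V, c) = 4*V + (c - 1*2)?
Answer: 88/5 ≈ 17.600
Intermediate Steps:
r(V, c) = -2 + c + 4*V (r(V, c) = 4*V + (c - 2) = 4*V + (-2 + c) = -2 + c + 4*V)
P(s) = -1/3 + s
K = -1/4 ≈ -0.25000
n(o) = 1/(-7/3 + 6*o) (n(o) = 1/(o + (-1/3 + (-2 + o + 4*o))) = 1/(o + (-1/3 + (-2 + 5*o))) = 1/(o + (-7/3 + 5*o)) = 1/(-7/3 + 6*o))
C(M) = -88
C(n(K))/(-5) = -88/(-5) = -1/5*(-88) = 88/5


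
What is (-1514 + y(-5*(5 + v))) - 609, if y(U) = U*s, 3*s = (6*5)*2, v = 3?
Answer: -2923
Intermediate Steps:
s = 20 (s = ((6*5)*2)/3 = (30*2)/3 = (⅓)*60 = 20)
y(U) = 20*U (y(U) = U*20 = 20*U)
(-1514 + y(-5*(5 + v))) - 609 = (-1514 + 20*(-5*(5 + 3))) - 609 = (-1514 + 20*(-5*8)) - 609 = (-1514 + 20*(-40)) - 609 = (-1514 - 800) - 609 = -2314 - 609 = -2923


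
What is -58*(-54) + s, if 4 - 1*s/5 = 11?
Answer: 3097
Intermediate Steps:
s = -35 (s = 20 - 5*11 = 20 - 55 = -35)
-58*(-54) + s = -58*(-54) - 35 = 3132 - 35 = 3097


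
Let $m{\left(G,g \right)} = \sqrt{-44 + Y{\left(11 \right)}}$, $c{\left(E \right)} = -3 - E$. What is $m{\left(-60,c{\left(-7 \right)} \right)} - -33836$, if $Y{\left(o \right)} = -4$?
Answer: $33836 + 4 i \sqrt{3} \approx 33836.0 + 6.9282 i$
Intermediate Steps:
$m{\left(G,g \right)} = 4 i \sqrt{3}$ ($m{\left(G,g \right)} = \sqrt{-44 - 4} = \sqrt{-48} = 4 i \sqrt{3}$)
$m{\left(-60,c{\left(-7 \right)} \right)} - -33836 = 4 i \sqrt{3} - -33836 = 4 i \sqrt{3} + 33836 = 33836 + 4 i \sqrt{3}$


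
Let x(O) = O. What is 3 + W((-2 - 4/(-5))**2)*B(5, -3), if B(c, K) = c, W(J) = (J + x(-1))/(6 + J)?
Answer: 613/186 ≈ 3.2957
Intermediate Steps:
W(J) = (-1 + J)/(6 + J) (W(J) = (J - 1)/(6 + J) = (-1 + J)/(6 + J))
3 + W((-2 - 4/(-5))**2)*B(5, -3) = 3 + ((-1 + (-2 - 4/(-5))**2)/(6 + (-2 - 4/(-5))**2))*5 = 3 + ((-1 + (-2 - 4*(-1/5))**2)/(6 + (-2 - 4*(-1/5))**2))*5 = 3 + ((-1 + (-2 + 4/5)**2)/(6 + (-2 + 4/5)**2))*5 = 3 + ((-1 + (-6/5)**2)/(6 + (-6/5)**2))*5 = 3 + ((-1 + 36/25)/(6 + 36/25))*5 = 3 + ((11/25)/(186/25))*5 = 3 + ((25/186)*(11/25))*5 = 3 + (11/186)*5 = 3 + 55/186 = 613/186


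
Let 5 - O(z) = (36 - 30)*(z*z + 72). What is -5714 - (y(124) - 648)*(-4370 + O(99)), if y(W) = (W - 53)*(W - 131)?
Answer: -72831149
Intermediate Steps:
y(W) = (-131 + W)*(-53 + W) (y(W) = (-53 + W)*(-131 + W) = (-131 + W)*(-53 + W))
O(z) = -427 - 6*z² (O(z) = 5 - (36 - 30)*(z*z + 72) = 5 - 6*(z² + 72) = 5 - 6*(72 + z²) = 5 - (432 + 6*z²) = 5 + (-432 - 6*z²) = -427 - 6*z²)
-5714 - (y(124) - 648)*(-4370 + O(99)) = -5714 - ((6943 + 124² - 184*124) - 648)*(-4370 + (-427 - 6*99²)) = -5714 - ((6943 + 15376 - 22816) - 648)*(-4370 + (-427 - 6*9801)) = -5714 - (-497 - 648)*(-4370 + (-427 - 58806)) = -5714 - (-1145)*(-4370 - 59233) = -5714 - (-1145)*(-63603) = -5714 - 1*72825435 = -5714 - 72825435 = -72831149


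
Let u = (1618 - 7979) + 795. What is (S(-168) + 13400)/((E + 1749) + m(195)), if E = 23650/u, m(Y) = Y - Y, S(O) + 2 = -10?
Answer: 1693582/220711 ≈ 7.6733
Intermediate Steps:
S(O) = -12 (S(O) = -2 - 10 = -12)
m(Y) = 0
u = -5566 (u = -6361 + 795 = -5566)
E = -1075/253 (E = 23650/(-5566) = 23650*(-1/5566) = -1075/253 ≈ -4.2490)
(S(-168) + 13400)/((E + 1749) + m(195)) = (-12 + 13400)/((-1075/253 + 1749) + 0) = 13388/(441422/253 + 0) = 13388/(441422/253) = 13388*(253/441422) = 1693582/220711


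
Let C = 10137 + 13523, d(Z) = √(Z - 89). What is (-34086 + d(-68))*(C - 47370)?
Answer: 808179060 - 23710*I*√157 ≈ 8.0818e+8 - 2.9709e+5*I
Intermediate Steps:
d(Z) = √(-89 + Z)
C = 23660
(-34086 + d(-68))*(C - 47370) = (-34086 + √(-89 - 68))*(23660 - 47370) = (-34086 + √(-157))*(-23710) = (-34086 + I*√157)*(-23710) = 808179060 - 23710*I*√157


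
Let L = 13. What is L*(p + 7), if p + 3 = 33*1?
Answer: 481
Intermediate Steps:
p = 30 (p = -3 + 33*1 = -3 + 33 = 30)
L*(p + 7) = 13*(30 + 7) = 13*37 = 481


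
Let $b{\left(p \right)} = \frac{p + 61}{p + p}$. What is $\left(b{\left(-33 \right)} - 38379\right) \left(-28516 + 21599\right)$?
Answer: $\frac{8760525757}{33} \approx 2.6547 \cdot 10^{8}$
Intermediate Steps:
$b{\left(p \right)} = \frac{61 + p}{2 p}$
$\left(b{\left(-33 \right)} - 38379\right) \left(-28516 + 21599\right) = \left(\frac{61 - 33}{2 \left(-33\right)} - 38379\right) \left(-28516 + 21599\right) = \left(\frac{1}{2} \left(- \frac{1}{33}\right) 28 - 38379\right) \left(-6917\right) = \left(- \frac{14}{33} - 38379\right) \left(-6917\right) = \left(- \frac{1266521}{33}\right) \left(-6917\right) = \frac{8760525757}{33}$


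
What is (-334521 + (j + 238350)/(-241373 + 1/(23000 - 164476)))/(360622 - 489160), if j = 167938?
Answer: 11423443348859117/4389378164035362 ≈ 2.6025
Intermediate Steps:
(-334521 + (j + 238350)/(-241373 + 1/(23000 - 164476)))/(360622 - 489160) = (-334521 + (167938 + 238350)/(-241373 + 1/(23000 - 164476)))/(360622 - 489160) = (-334521 + 406288/(-241373 + 1/(-141476)))/(-128538) = (-334521 + 406288/(-241373 - 1/141476))*(-1/128538) = (-334521 + 406288/(-34148486549/141476))*(-1/128538) = (-334521 + 406288*(-141476/34148486549))*(-1/128538) = (-334521 - 57480001088/34148486549)*(-1/128538) = -11423443348859117/34148486549*(-1/128538) = 11423443348859117/4389378164035362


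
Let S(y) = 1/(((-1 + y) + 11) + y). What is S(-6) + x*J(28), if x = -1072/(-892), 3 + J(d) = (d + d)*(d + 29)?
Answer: 1709081/446 ≈ 3832.0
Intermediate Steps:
J(d) = -3 + 2*d*(29 + d) (J(d) = -3 + (d + d)*(d + 29) = -3 + (2*d)*(29 + d) = -3 + 2*d*(29 + d))
x = 268/223 (x = -1072*(-1/892) = 268/223 ≈ 1.2018)
S(y) = 1/(10 + 2*y) (S(y) = 1/((10 + y) + y) = 1/(10 + 2*y))
S(-6) + x*J(28) = 1/(2*(5 - 6)) + 268*(-3 + 2*28² + 58*28)/223 = (½)/(-1) + 268*(-3 + 2*784 + 1624)/223 = (½)*(-1) + 268*(-3 + 1568 + 1624)/223 = -½ + (268/223)*3189 = -½ + 854652/223 = 1709081/446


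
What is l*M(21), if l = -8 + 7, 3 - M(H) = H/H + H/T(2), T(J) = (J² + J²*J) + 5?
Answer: -13/17 ≈ -0.76471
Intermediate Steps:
T(J) = 5 + J² + J³ (T(J) = (J² + J³) + 5 = 5 + J² + J³)
M(H) = 2 - H/17 (M(H) = 3 - (H/H + H/(5 + 2² + 2³)) = 3 - (1 + H/(5 + 4 + 8)) = 3 - (1 + H/17) = 3 + (-1 - H/17) = 2 - H/17)
l = -1
l*M(21) = -(2 - 1/17*21) = -(2 - 21/17) = -1*13/17 = -13/17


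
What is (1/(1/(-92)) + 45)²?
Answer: 2209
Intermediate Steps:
(1/(1/(-92)) + 45)² = (1/(-1/92) + 45)² = (-92 + 45)² = (-47)² = 2209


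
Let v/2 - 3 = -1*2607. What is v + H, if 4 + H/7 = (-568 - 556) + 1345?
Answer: -3689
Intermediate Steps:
H = 1519 (H = -28 + 7*((-568 - 556) + 1345) = -28 + 7*(-1124 + 1345) = -28 + 7*221 = -28 + 1547 = 1519)
v = -5208 (v = 6 + 2*(-1*2607) = 6 + 2*(-2607) = 6 - 5214 = -5208)
v + H = -5208 + 1519 = -3689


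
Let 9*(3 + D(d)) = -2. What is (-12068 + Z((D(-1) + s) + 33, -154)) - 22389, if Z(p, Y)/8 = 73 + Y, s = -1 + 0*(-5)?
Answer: -35105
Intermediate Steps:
D(d) = -29/9 (D(d) = -3 + (⅑)*(-2) = -3 - 2/9 = -29/9)
s = -1 (s = -1 + 0 = -1)
Z(p, Y) = 584 + 8*Y (Z(p, Y) = 8*(73 + Y) = 584 + 8*Y)
(-12068 + Z((D(-1) + s) + 33, -154)) - 22389 = (-12068 + (584 + 8*(-154))) - 22389 = (-12068 + (584 - 1232)) - 22389 = (-12068 - 648) - 22389 = -12716 - 22389 = -35105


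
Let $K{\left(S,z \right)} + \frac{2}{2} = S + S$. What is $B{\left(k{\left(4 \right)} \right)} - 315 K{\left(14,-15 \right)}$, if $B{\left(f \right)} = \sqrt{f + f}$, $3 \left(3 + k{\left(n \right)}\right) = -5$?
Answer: $-8505 + \frac{2 i \sqrt{21}}{3} \approx -8505.0 + 3.055 i$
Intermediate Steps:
$k{\left(n \right)} = - \frac{14}{3}$ ($k{\left(n \right)} = -3 + \frac{1}{3} \left(-5\right) = -3 - \frac{5}{3} = - \frac{14}{3}$)
$K{\left(S,z \right)} = -1 + 2 S$ ($K{\left(S,z \right)} = -1 + \left(S + S\right) = -1 + 2 S$)
$B{\left(f \right)} = \sqrt{2} \sqrt{f}$ ($B{\left(f \right)} = \sqrt{2 f} = \sqrt{2} \sqrt{f}$)
$B{\left(k{\left(4 \right)} \right)} - 315 K{\left(14,-15 \right)} = \sqrt{2} \sqrt{- \frac{14}{3}} - 315 \left(-1 + 2 \cdot 14\right) = \sqrt{2} \frac{i \sqrt{42}}{3} - 315 \left(-1 + 28\right) = \frac{2 i \sqrt{21}}{3} - 8505 = -8505 + \frac{2 i \sqrt{21}}{3}$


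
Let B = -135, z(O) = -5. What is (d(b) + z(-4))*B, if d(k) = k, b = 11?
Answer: -810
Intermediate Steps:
(d(b) + z(-4))*B = (11 - 5)*(-135) = 6*(-135) = -810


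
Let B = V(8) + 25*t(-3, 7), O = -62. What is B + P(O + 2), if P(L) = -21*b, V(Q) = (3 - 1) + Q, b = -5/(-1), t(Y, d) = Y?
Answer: -170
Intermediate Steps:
b = 5 (b = -5*(-1) = 5)
V(Q) = 2 + Q
B = -65 (B = (2 + 8) + 25*(-3) = 10 - 75 = -65)
P(L) = -105 (P(L) = -21*5 = -105)
B + P(O + 2) = -65 - 105 = -170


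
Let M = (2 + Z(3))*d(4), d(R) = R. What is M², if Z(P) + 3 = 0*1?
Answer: 16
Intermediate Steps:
Z(P) = -3 (Z(P) = -3 + 0*1 = -3 + 0 = -3)
M = -4 (M = (2 - 3)*4 = -1*4 = -4)
M² = (-4)² = 16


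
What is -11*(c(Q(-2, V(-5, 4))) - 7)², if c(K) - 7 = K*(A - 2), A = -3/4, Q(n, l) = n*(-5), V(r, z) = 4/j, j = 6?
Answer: -33275/4 ≈ -8318.8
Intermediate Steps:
V(r, z) = ⅔ (V(r, z) = 4/6 = 4*(⅙) = ⅔)
Q(n, l) = -5*n
A = -¾ (A = -3*¼ = -¾ ≈ -0.75000)
c(K) = 7 - 11*K/4 (c(K) = 7 + K*(-¾ - 2) = 7 + K*(-11/4) = 7 - 11*K/4)
-11*(c(Q(-2, V(-5, 4))) - 7)² = -11*((7 - (-55)*(-2)/4) - 7)² = -11*((7 - 11/4*10) - 7)² = -11*((7 - 55/2) - 7)² = -11*(-41/2 - 7)² = -11*(-55/2)² = -11*3025/4 = -33275/4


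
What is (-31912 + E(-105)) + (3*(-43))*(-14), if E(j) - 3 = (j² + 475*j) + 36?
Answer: -68917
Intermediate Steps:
E(j) = 39 + j² + 475*j (E(j) = 3 + ((j² + 475*j) + 36) = 3 + (36 + j² + 475*j) = 39 + j² + 475*j)
(-31912 + E(-105)) + (3*(-43))*(-14) = (-31912 + (39 + (-105)² + 475*(-105))) + (3*(-43))*(-14) = (-31912 + (39 + 11025 - 49875)) - 129*(-14) = (-31912 - 38811) + 1806 = -70723 + 1806 = -68917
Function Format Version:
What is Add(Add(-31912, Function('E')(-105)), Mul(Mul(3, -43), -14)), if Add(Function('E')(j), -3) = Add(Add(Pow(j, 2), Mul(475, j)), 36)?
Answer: -68917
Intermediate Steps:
Function('E')(j) = Add(39, Pow(j, 2), Mul(475, j)) (Function('E')(j) = Add(3, Add(Add(Pow(j, 2), Mul(475, j)), 36)) = Add(3, Add(36, Pow(j, 2), Mul(475, j))) = Add(39, Pow(j, 2), Mul(475, j)))
Add(Add(-31912, Function('E')(-105)), Mul(Mul(3, -43), -14)) = Add(Add(-31912, Add(39, Pow(-105, 2), Mul(475, -105))), Mul(Mul(3, -43), -14)) = Add(Add(-31912, Add(39, 11025, -49875)), Mul(-129, -14)) = Add(Add(-31912, -38811), 1806) = Add(-70723, 1806) = -68917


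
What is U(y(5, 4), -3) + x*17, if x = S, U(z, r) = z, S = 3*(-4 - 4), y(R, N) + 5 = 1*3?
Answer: -410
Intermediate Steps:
y(R, N) = -2 (y(R, N) = -5 + 1*3 = -5 + 3 = -2)
S = -24 (S = 3*(-8) = -24)
x = -24
U(y(5, 4), -3) + x*17 = -2 - 24*17 = -2 - 408 = -410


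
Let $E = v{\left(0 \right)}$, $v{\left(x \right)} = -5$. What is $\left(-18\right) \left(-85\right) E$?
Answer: $-7650$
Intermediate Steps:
$E = -5$
$\left(-18\right) \left(-85\right) E = \left(-18\right) \left(-85\right) \left(-5\right) = 1530 \left(-5\right) = -7650$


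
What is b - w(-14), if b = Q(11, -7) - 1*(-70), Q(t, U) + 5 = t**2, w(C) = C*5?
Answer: 256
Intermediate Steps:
w(C) = 5*C
Q(t, U) = -5 + t**2
b = 186 (b = (-5 + 11**2) - 1*(-70) = (-5 + 121) + 70 = 116 + 70 = 186)
b - w(-14) = 186 - 5*(-14) = 186 - 1*(-70) = 186 + 70 = 256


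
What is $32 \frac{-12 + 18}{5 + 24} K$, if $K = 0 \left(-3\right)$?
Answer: $0$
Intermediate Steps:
$K = 0$
$32 \frac{-12 + 18}{5 + 24} K = 32 \frac{-12 + 18}{5 + 24} \cdot 0 = 32 \cdot \frac{6}{29} \cdot 0 = \frac{192}{29} \cdot 0 = 0$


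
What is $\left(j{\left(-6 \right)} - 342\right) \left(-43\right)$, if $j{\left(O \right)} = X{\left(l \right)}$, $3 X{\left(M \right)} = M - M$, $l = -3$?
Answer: $14706$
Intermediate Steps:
$X{\left(M \right)} = 0$ ($X{\left(M \right)} = \frac{M - M}{3} = \frac{1}{3} \cdot 0 = 0$)
$j{\left(O \right)} = 0$
$\left(j{\left(-6 \right)} - 342\right) \left(-43\right) = \left(0 - 342\right) \left(-43\right) = \left(-342\right) \left(-43\right) = 14706$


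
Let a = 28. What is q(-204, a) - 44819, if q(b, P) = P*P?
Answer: -44035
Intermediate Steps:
q(b, P) = P²
q(-204, a) - 44819 = 28² - 44819 = 784 - 44819 = -44035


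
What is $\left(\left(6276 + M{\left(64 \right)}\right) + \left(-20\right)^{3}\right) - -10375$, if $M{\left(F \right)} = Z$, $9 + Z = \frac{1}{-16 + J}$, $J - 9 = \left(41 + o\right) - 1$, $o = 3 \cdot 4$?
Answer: $\frac{388891}{45} \approx 8642.0$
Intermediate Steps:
$o = 12$
$J = 61$ ($J = 9 + \left(\left(41 + 12\right) - 1\right) = 9 + \left(53 - 1\right) = 9 + 52 = 61$)
$Z = - \frac{404}{45}$ ($Z = -9 + \frac{1}{-16 + 61} = -9 + \frac{1}{45} = - \frac{404}{45} \approx -8.9778$)
$M{\left(F \right)} = - \frac{404}{45}$
$\left(\left(6276 + M{\left(64 \right)}\right) + \left(-20\right)^{3}\right) - -10375 = \left(\left(6276 - \frac{404}{45}\right) + \left(-20\right)^{3}\right) - -10375 = \left(\frac{282016}{45} - 8000\right) + 10375 = - \frac{77984}{45} + 10375 = \frac{388891}{45}$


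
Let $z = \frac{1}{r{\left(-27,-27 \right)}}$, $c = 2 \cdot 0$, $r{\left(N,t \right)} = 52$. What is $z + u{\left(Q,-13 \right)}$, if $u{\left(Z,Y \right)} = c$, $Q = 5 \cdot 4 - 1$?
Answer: $\frac{1}{52} \approx 0.019231$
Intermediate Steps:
$c = 0$
$Q = 19$ ($Q = 20 - 1 = 19$)
$u{\left(Z,Y \right)} = 0$
$z = \frac{1}{52} \approx 0.019231$
$z + u{\left(Q,-13 \right)} = \frac{1}{52} + 0 = \frac{1}{52}$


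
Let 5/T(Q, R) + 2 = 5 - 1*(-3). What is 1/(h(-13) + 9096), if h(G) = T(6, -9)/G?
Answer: 78/709483 ≈ 0.00010994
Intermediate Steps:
T(Q, R) = ⅚ (T(Q, R) = 5/(-2 + (5 - 1*(-3))) = 5/(-2 + (5 + 3)) = 5/(-2 + 8) = 5/6 = 5*(⅙) = ⅚)
h(G) = 5/(6*G)
1/(h(-13) + 9096) = 1/((⅚)/(-13) + 9096) = 1/((⅚)*(-1/13) + 9096) = 1/(-5/78 + 9096) = 1/(709483/78) = 78/709483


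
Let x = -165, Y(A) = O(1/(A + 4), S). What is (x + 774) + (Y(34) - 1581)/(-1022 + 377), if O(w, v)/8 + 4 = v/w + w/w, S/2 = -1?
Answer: 395018/645 ≈ 612.43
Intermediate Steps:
S = -2 (S = 2*(-1) = -2)
O(w, v) = -24 + 8*v/w (O(w, v) = -32 + 8*(v/w + w/w) = -32 + 8*(v/w + 1) = -32 + 8*(1 + v/w) = -32 + (8 + 8*v/w) = -24 + 8*v/w)
Y(A) = -88 - 16*A (Y(A) = -24 + 8*(-2)/1/(A + 4) = -24 + 8*(-2)/1/(4 + A) = -24 + 8*(-2)*(4 + A) = -24 + (-64 - 16*A) = -88 - 16*A)
(x + 774) + (Y(34) - 1581)/(-1022 + 377) = (-165 + 774) + ((-88 - 16*34) - 1581)/(-1022 + 377) = 609 + ((-88 - 544) - 1581)/(-645) = 609 + (-632 - 1581)*(-1/645) = 609 - 2213*(-1/645) = 609 + 2213/645 = 395018/645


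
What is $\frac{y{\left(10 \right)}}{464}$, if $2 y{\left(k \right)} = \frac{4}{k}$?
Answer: $\frac{1}{2320} \approx 0.00043103$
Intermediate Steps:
$y{\left(k \right)} = \frac{2}{k}$ ($y{\left(k \right)} = \frac{4 \frac{1}{k}}{2} = \frac{2}{k}$)
$\frac{y{\left(10 \right)}}{464} = \frac{2 \cdot \frac{1}{10}}{464} = 2 \cdot \frac{1}{10} \cdot \frac{1}{464} = \frac{1}{5} \cdot \frac{1}{464} = \frac{1}{2320}$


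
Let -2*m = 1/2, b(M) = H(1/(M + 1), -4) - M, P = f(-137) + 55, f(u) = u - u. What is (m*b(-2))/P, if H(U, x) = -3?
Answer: 1/220 ≈ 0.0045455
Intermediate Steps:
f(u) = 0
P = 55 (P = 0 + 55 = 55)
b(M) = -3 - M
m = -¼ (m = -½/2 = -½*½ = -¼ ≈ -0.25000)
(m*b(-2))/P = (-(-3 - 1*(-2))/4)/55 = (-(-3 + 2)/4)/55 = (-¼*(-1))/55 = (1/55)*(¼) = 1/220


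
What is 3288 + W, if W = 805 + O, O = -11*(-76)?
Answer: 4929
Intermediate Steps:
O = 836
W = 1641 (W = 805 + 836 = 1641)
3288 + W = 3288 + 1641 = 4929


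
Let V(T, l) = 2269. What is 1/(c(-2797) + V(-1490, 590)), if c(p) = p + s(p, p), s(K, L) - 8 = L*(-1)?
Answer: 1/2277 ≈ 0.00043917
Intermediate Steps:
s(K, L) = 8 - L (s(K, L) = 8 + L*(-1) = 8 - L)
c(p) = 8 (c(p) = p + (8 - p) = 8)
1/(c(-2797) + V(-1490, 590)) = 1/(8 + 2269) = 1/2277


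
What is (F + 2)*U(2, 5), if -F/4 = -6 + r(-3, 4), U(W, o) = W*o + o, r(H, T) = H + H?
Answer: 750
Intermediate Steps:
r(H, T) = 2*H
U(W, o) = o + W*o
F = 48 (F = -4*(-6 + 2*(-3)) = -4*(-6 - 6) = -4*(-12) = 48)
(F + 2)*U(2, 5) = (48 + 2)*(5*(1 + 2)) = 50*(5*3) = 50*15 = 750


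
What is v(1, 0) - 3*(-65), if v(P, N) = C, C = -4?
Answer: 191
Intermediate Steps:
v(P, N) = -4
v(1, 0) - 3*(-65) = -4 - 3*(-65) = -4 + 195 = 191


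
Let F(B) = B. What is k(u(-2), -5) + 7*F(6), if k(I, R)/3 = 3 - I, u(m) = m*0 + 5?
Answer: 36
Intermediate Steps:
u(m) = 5 (u(m) = 0 + 5 = 5)
k(I, R) = 9 - 3*I (k(I, R) = 3*(3 - I) = 9 - 3*I)
k(u(-2), -5) + 7*F(6) = (9 - 3*5) + 7*6 = (9 - 15) + 42 = -6 + 42 = 36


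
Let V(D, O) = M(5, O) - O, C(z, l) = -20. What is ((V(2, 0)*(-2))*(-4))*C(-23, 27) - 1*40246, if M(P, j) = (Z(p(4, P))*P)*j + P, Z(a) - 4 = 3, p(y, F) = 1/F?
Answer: -41046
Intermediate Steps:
Z(a) = 7 (Z(a) = 4 + 3 = 7)
M(P, j) = P + 7*P*j (M(P, j) = (7*P)*j + P = 7*P*j + P = P + 7*P*j)
V(D, O) = 5 + 34*O (V(D, O) = 5*(1 + 7*O) - O = (5 + 35*O) - O = 5 + 34*O)
((V(2, 0)*(-2))*(-4))*C(-23, 27) - 1*40246 = (((5 + 34*0)*(-2))*(-4))*(-20) - 1*40246 = (((5 + 0)*(-2))*(-4))*(-20) - 40246 = ((5*(-2))*(-4))*(-20) - 40246 = -10*(-4)*(-20) - 40246 = 40*(-20) - 40246 = -800 - 40246 = -41046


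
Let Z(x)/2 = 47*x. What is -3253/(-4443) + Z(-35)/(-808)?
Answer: 8622947/1794972 ≈ 4.8039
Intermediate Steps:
Z(x) = 94*x (Z(x) = 2*(47*x) = 94*x)
-3253/(-4443) + Z(-35)/(-808) = -3253/(-4443) + (94*(-35))/(-808) = -3253*(-1/4443) - 3290*(-1/808) = 3253/4443 + 1645/404 = 8622947/1794972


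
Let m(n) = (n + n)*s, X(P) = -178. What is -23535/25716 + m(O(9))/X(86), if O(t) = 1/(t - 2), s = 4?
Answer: -4921723/5340356 ≈ -0.92161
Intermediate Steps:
O(t) = 1/(-2 + t)
m(n) = 8*n (m(n) = (n + n)*4 = (2*n)*4 = 8*n)
-23535/25716 + m(O(9))/X(86) = -23535/25716 + (8/(-2 + 9))/(-178) = -23535*1/25716 + (8/7)*(-1/178) = -7845/8572 + (8*(⅐))*(-1/178) = -7845/8572 + (8/7)*(-1/178) = -7845/8572 - 4/623 = -4921723/5340356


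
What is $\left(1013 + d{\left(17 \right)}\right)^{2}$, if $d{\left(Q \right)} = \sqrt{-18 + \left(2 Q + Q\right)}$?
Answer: $\left(1013 + \sqrt{33}\right)^{2} \approx 1.0378 \cdot 10^{6}$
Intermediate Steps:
$d{\left(Q \right)} = \sqrt{-18 + 3 Q}$
$\left(1013 + d{\left(17 \right)}\right)^{2} = \left(1013 + \sqrt{-18 + 3 \cdot 17}\right)^{2} = \left(1013 + \sqrt{-18 + 51}\right)^{2} = \left(1013 + \sqrt{33}\right)^{2}$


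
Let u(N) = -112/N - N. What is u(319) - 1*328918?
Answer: -105026715/319 ≈ -3.2924e+5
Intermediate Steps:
u(N) = -N - 112/N
u(319) - 1*328918 = (-1*319 - 112/319) - 1*328918 = (-319 - 112*1/319) - 328918 = (-319 - 112/319) - 328918 = -101873/319 - 328918 = -105026715/319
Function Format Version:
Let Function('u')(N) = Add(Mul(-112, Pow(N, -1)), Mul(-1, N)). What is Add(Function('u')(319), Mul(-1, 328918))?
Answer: Rational(-105026715, 319) ≈ -3.2924e+5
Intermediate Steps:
Function('u')(N) = Add(Mul(-1, N), Mul(-112, Pow(N, -1)))
Add(Function('u')(319), Mul(-1, 328918)) = Add(Add(Mul(-1, 319), Mul(-112, Pow(319, -1))), Mul(-1, 328918)) = Add(Add(-319, Mul(-112, Rational(1, 319))), -328918) = Add(Add(-319, Rational(-112, 319)), -328918) = Add(Rational(-101873, 319), -328918) = Rational(-105026715, 319)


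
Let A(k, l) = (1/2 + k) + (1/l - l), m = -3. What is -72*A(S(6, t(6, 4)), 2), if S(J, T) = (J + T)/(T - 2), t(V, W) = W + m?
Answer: 576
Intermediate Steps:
t(V, W) = -3 + W (t(V, W) = W - 3 = -3 + W)
S(J, T) = (J + T)/(-2 + T)
A(k, l) = ½ + k + 1/l - l (A(k, l) = (½ + k) + (1/l - l) = ½ + k + 1/l - l)
-72*A(S(6, t(6, 4)), 2) = -72*(½ + (6 + (-3 + 4))/(-2 + (-3 + 4)) + 1/2 - 1*2) = -72*(½ + (6 + 1)/(-2 + 1) + ½ - 2) = -72*(½ + 7/(-1) + ½ - 2) = -72*(½ - 1*7 + ½ - 2) = -72*(½ - 7 + ½ - 2) = -72*(-8) = 576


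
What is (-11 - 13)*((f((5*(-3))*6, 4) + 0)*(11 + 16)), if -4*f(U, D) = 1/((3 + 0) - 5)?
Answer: -81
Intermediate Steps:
f(U, D) = 1/8 (f(U, D) = -1/(4*((3 + 0) - 5)) = -1/(4*(3 - 5)) = -1/4/(-2) = -1/4*(-1/2) = 1/8)
(-11 - 13)*((f((5*(-3))*6, 4) + 0)*(11 + 16)) = (-11 - 13)*((1/8 + 0)*(11 + 16)) = -3*27 = -24*27/8 = -81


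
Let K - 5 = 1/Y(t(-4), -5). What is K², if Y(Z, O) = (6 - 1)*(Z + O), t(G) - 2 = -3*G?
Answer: 51076/2025 ≈ 25.223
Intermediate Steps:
t(G) = 2 - 3*G
Y(Z, O) = 5*O + 5*Z (Y(Z, O) = 5*(O + Z) = 5*O + 5*Z)
K = 226/45 (K = 5 + 1/(5*(-5) + 5*(2 - 3*(-4))) = 5 + 1/(-25 + 5*(2 + 12)) = 5 + 1/(-25 + 5*14) = 5 + 1/(-25 + 70) = 5 + 1/45 = 226/45 ≈ 5.0222)
K² = (226/45)² = 51076/2025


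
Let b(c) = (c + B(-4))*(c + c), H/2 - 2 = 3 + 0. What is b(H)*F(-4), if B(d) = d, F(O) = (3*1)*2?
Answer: 720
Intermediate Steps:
F(O) = 6 (F(O) = 3*2 = 6)
H = 10 (H = 4 + 2*(3 + 0) = 4 + 2*3 = 4 + 6 = 10)
b(c) = 2*c*(-4 + c) (b(c) = (c - 4)*(c + c) = (-4 + c)*(2*c) = 2*c*(-4 + c))
b(H)*F(-4) = (2*10*(-4 + 10))*6 = (2*10*6)*6 = 120*6 = 720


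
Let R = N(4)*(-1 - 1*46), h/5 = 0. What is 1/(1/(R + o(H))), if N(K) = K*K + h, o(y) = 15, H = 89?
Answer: -737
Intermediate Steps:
h = 0 (h = 5*0 = 0)
N(K) = K**2 (N(K) = K*K + 0 = K**2 + 0 = K**2)
R = -752 (R = 4**2*(-1 - 1*46) = 16*(-1 - 46) = 16*(-47) = -752)
1/(1/(R + o(H))) = 1/(1/(-752 + 15)) = 1/(1/(-737)) = 1/(-1/737) = -737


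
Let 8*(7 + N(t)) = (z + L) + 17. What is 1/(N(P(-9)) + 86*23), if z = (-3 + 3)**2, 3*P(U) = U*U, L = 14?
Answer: 8/15799 ≈ 0.00050636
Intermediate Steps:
P(U) = U**2/3 (P(U) = (U*U)/3 = U**2/3)
z = 0 (z = 0**2 = 0)
N(t) = -25/8 (N(t) = -7 + ((0 + 14) + 17)/8 = -7 + (14 + 17)/8 = -7 + (1/8)*31 = -7 + 31/8 = -25/8)
1/(N(P(-9)) + 86*23) = 1/(-25/8 + 86*23) = 1/(-25/8 + 1978) = 1/(15799/8) = 8/15799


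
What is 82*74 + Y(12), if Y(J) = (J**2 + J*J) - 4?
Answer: 6352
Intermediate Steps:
Y(J) = -4 + 2*J**2 (Y(J) = (J**2 + J**2) - 4 = 2*J**2 - 4 = -4 + 2*J**2)
82*74 + Y(12) = 82*74 + (-4 + 2*12**2) = 6068 + (-4 + 2*144) = 6068 + (-4 + 288) = 6068 + 284 = 6352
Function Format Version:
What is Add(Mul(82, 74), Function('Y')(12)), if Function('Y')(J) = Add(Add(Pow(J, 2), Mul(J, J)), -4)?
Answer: 6352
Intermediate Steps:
Function('Y')(J) = Add(-4, Mul(2, Pow(J, 2))) (Function('Y')(J) = Add(Add(Pow(J, 2), Pow(J, 2)), -4) = Add(Mul(2, Pow(J, 2)), -4) = Add(-4, Mul(2, Pow(J, 2))))
Add(Mul(82, 74), Function('Y')(12)) = Add(Mul(82, 74), Add(-4, Mul(2, Pow(12, 2)))) = Add(6068, Add(-4, Mul(2, 144))) = Add(6068, Add(-4, 288)) = Add(6068, 284) = 6352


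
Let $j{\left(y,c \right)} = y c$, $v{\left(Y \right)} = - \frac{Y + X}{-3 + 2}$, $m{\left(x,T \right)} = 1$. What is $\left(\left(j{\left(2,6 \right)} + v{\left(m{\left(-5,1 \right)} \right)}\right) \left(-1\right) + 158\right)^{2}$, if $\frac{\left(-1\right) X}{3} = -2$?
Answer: $19321$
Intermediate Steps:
$X = 6$ ($X = \left(-3\right) \left(-2\right) = 6$)
$v{\left(Y \right)} = 6 + Y$ ($v{\left(Y \right)} = - \frac{Y + 6}{-3 + 2} = - \frac{6 + Y}{-1} = - \left(6 + Y\right) \left(-1\right) = - (-6 - Y) = 6 + Y$)
$j{\left(y,c \right)} = c y$
$\left(\left(j{\left(2,6 \right)} + v{\left(m{\left(-5,1 \right)} \right)}\right) \left(-1\right) + 158\right)^{2} = \left(\left(6 \cdot 2 + \left(6 + 1\right)\right) \left(-1\right) + 158\right)^{2} = \left(\left(12 + 7\right) \left(-1\right) + 158\right)^{2} = \left(19 \left(-1\right) + 158\right)^{2} = \left(-19 + 158\right)^{2} = 139^{2} = 19321$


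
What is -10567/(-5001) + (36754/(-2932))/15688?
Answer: 242934387359/115016038608 ≈ 2.1122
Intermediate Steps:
-10567/(-5001) + (36754/(-2932))/15688 = -10567*(-1/5001) + (36754*(-1/2932))*(1/15688) = 10567/5001 - 18377/1466*1/15688 = 10567/5001 - 18377/22998608 = 242934387359/115016038608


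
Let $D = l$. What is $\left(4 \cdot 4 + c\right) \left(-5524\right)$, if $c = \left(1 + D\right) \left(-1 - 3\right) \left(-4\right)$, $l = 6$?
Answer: $-707072$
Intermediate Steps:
$D = 6$
$c = 112$ ($c = \left(1 + 6\right) \left(-1 - 3\right) \left(-4\right) = 7 \left(-1 - 3\right) \left(-4\right) = 7 \left(-4\right) \left(-4\right) = \left(-28\right) \left(-4\right) = 112$)
$\left(4 \cdot 4 + c\right) \left(-5524\right) = \left(4 \cdot 4 + 112\right) \left(-5524\right) = \left(16 + 112\right) \left(-5524\right) = 128 \left(-5524\right) = -707072$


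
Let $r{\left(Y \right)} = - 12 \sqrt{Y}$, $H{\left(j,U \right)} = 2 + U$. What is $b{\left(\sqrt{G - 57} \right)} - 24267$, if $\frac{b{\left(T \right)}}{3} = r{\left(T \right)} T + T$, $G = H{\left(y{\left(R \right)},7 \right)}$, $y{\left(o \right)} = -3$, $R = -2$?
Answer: $-24267 + 12 i \sqrt{3} - 288 i 3^{\frac{3}{4}} \sqrt{i} \approx -23803.0 - 443.43 i$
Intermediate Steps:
$G = 9$ ($G = 2 + 7 = 9$)
$b{\left(T \right)} = - 36 T^{\frac{3}{2}} + 3 T$ ($b{\left(T \right)} = 3 \left(- 12 \sqrt{T} T + T\right) = 3 \left(- 12 T^{\frac{3}{2}} + T\right) = 3 \left(T - 12 T^{\frac{3}{2}}\right) = - 36 T^{\frac{3}{2}} + 3 T$)
$b{\left(\sqrt{G - 57} \right)} - 24267 = \left(- 36 \left(\sqrt{9 - 57}\right)^{\frac{3}{2}} + 3 \sqrt{9 - 57}\right) - 24267 = \left(- 36 \left(\sqrt{-48}\right)^{\frac{3}{2}} + 3 \sqrt{-48}\right) - 24267 = \left(- 36 \left(4 i \sqrt{3}\right)^{\frac{3}{2}} + 3 \cdot 4 i \sqrt{3}\right) - 24267 = \left(- 36 \cdot 8 \cdot 3^{\frac{3}{4}} i^{\frac{3}{2}} + 12 i \sqrt{3}\right) - 24267 = \left(- 288 \cdot 3^{\frac{3}{4}} i^{\frac{3}{2}} + 12 i \sqrt{3}\right) - 24267 = -24267 - 288 \cdot 3^{\frac{3}{4}} i^{\frac{3}{2}} + 12 i \sqrt{3}$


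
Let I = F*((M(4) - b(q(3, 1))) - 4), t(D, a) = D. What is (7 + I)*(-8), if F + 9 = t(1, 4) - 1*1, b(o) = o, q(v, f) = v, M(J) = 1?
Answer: -488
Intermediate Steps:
F = -9 (F = -9 + (1 - 1*1) = -9 + (1 - 1) = -9 + 0 = -9)
I = 54 (I = -9*((1 - 1*3) - 4) = -9*((1 - 3) - 4) = -9*(-2 - 4) = -9*(-6) = 54)
(7 + I)*(-8) = (7 + 54)*(-8) = 61*(-8) = -488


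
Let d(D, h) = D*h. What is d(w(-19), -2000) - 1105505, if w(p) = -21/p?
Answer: -21046595/19 ≈ -1.1077e+6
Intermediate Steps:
d(w(-19), -2000) - 1105505 = -21/(-19)*(-2000) - 1105505 = -21*(-1/19)*(-2000) - 1105505 = (21/19)*(-2000) - 1105505 = -42000/19 - 1105505 = -21046595/19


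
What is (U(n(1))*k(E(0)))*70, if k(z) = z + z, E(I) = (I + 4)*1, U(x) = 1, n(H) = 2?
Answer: 560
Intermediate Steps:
E(I) = 4 + I (E(I) = (4 + I)*1 = 4 + I)
k(z) = 2*z
(U(n(1))*k(E(0)))*70 = (1*(2*(4 + 0)))*70 = (1*(2*4))*70 = (1*8)*70 = 8*70 = 560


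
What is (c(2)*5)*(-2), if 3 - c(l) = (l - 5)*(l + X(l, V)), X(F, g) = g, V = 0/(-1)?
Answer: -90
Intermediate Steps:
V = 0 (V = 0*(-1) = 0)
c(l) = 3 - l*(-5 + l) (c(l) = 3 - (l - 5)*(l + 0) = 3 - (-5 + l)*l = 3 - l*(-5 + l))
(c(2)*5)*(-2) = ((3 - 1*2² + 5*2)*5)*(-2) = ((3 - 1*4 + 10)*5)*(-2) = ((3 - 4 + 10)*5)*(-2) = (9*5)*(-2) = 45*(-2) = -90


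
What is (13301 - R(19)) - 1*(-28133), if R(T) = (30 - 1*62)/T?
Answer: 787278/19 ≈ 41436.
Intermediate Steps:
R(T) = -32/T (R(T) = (30 - 62)/T = -32/T)
(13301 - R(19)) - 1*(-28133) = (13301 - (-32)/19) - 1*(-28133) = (13301 - (-32)/19) + 28133 = (13301 - 1*(-32/19)) + 28133 = (13301 + 32/19) + 28133 = 252751/19 + 28133 = 787278/19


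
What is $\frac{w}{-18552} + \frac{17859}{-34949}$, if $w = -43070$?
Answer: $\frac{586966631}{324186924} \approx 1.8106$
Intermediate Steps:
$\frac{w}{-18552} + \frac{17859}{-34949} = - \frac{43070}{-18552} + \frac{17859}{-34949} = \left(-43070\right) \left(- \frac{1}{18552}\right) + 17859 \left(- \frac{1}{34949}\right) = \frac{21535}{9276} - \frac{17859}{34949} = \frac{586966631}{324186924}$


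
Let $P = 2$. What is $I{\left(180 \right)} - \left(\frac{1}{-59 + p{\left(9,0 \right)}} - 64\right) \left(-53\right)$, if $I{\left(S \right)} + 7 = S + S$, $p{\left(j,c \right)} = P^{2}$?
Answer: $- \frac{167198}{55} \approx -3040.0$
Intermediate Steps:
$p{\left(j,c \right)} = 4$ ($p{\left(j,c \right)} = 2^{2} = 4$)
$I{\left(S \right)} = -7 + 2 S$ ($I{\left(S \right)} = -7 + \left(S + S\right) = -7 + 2 S$)
$I{\left(180 \right)} - \left(\frac{1}{-59 + p{\left(9,0 \right)}} - 64\right) \left(-53\right) = \left(-7 + 2 \cdot 180\right) - \left(\frac{1}{-59 + 4} - 64\right) \left(-53\right) = \left(-7 + 360\right) - \left(\frac{1}{-55} - 64\right) \left(-53\right) = 353 - \left(- \frac{1}{55} - 64\right) \left(-53\right) = 353 - \left(- \frac{3521}{55}\right) \left(-53\right) = 353 - \frac{186613}{55} = - \frac{167198}{55}$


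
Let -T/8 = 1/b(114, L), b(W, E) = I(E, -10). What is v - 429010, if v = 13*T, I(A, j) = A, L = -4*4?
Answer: -858007/2 ≈ -4.2900e+5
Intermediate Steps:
L = -16
b(W, E) = E
T = 1/2 (T = -8/(-16) = -8*(-1/16) = 1/2 ≈ 0.50000)
v = 13/2 (v = 13*(1/2) = 13/2 ≈ 6.5000)
v - 429010 = 13/2 - 429010 = -858007/2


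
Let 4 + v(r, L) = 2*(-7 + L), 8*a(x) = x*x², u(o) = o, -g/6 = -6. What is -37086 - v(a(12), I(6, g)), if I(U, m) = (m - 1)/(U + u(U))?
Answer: -222443/6 ≈ -37074.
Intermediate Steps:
g = 36 (g = -6*(-6) = 36)
I(U, m) = (-1 + m)/(2*U) (I(U, m) = (m - 1)/(U + U) = (-1 + m)/((2*U)) = (-1 + m)*(1/(2*U)) = (-1 + m)/(2*U))
a(x) = x³/8 (a(x) = (x*x²)/8 = x³/8)
v(r, L) = -18 + 2*L (v(r, L) = -4 + 2*(-7 + L) = -4 + (-14 + 2*L) = -18 + 2*L)
-37086 - v(a(12), I(6, g)) = -37086 - (-18 + 2*((½)*(-1 + 36)/6)) = -37086 - (-18 + 2*((½)*(⅙)*35)) = -37086 - (-18 + 2*(35/12)) = -37086 - (-18 + 35/6) = -37086 - 1*(-73/6) = -37086 + 73/6 = -222443/6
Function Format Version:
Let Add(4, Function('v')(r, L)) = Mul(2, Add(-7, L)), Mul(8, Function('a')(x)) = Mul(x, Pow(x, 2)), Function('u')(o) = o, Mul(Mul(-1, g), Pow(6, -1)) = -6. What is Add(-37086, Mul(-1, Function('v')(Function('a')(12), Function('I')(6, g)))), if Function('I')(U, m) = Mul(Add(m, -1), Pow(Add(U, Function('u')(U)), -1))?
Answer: Rational(-222443, 6) ≈ -37074.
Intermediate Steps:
g = 36 (g = Mul(-6, -6) = 36)
Function('I')(U, m) = Mul(Rational(1, 2), Pow(U, -1), Add(-1, m)) (Function('I')(U, m) = Mul(Add(m, -1), Pow(Add(U, U), -1)) = Mul(Add(-1, m), Pow(Mul(2, U), -1)) = Mul(Add(-1, m), Mul(Rational(1, 2), Pow(U, -1))) = Mul(Rational(1, 2), Pow(U, -1), Add(-1, m)))
Function('a')(x) = Mul(Rational(1, 8), Pow(x, 3)) (Function('a')(x) = Mul(Rational(1, 8), Mul(x, Pow(x, 2))) = Mul(Rational(1, 8), Pow(x, 3)))
Function('v')(r, L) = Add(-18, Mul(2, L)) (Function('v')(r, L) = Add(-4, Mul(2, Add(-7, L))) = Add(-4, Add(-14, Mul(2, L))) = Add(-18, Mul(2, L)))
Add(-37086, Mul(-1, Function('v')(Function('a')(12), Function('I')(6, g)))) = Add(-37086, Mul(-1, Add(-18, Mul(2, Mul(Rational(1, 2), Pow(6, -1), Add(-1, 36)))))) = Add(-37086, Mul(-1, Add(-18, Mul(2, Mul(Rational(1, 2), Rational(1, 6), 35))))) = Add(-37086, Mul(-1, Add(-18, Mul(2, Rational(35, 12))))) = Add(-37086, Mul(-1, Add(-18, Rational(35, 6)))) = Add(-37086, Mul(-1, Rational(-73, 6))) = Add(-37086, Rational(73, 6)) = Rational(-222443, 6)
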